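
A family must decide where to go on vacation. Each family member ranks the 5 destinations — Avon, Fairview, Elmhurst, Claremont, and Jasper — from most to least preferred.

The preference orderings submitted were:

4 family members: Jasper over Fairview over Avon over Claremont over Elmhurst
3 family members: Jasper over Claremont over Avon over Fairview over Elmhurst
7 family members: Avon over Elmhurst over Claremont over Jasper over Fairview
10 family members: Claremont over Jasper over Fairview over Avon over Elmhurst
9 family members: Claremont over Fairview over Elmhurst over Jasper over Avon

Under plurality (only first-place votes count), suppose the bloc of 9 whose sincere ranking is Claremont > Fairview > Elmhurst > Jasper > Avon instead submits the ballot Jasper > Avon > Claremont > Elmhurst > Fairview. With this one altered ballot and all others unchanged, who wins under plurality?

Jasper

First-place totals with the altered ballot: Avon 7, Fairview 0, Elmhurst 0, Claremont 10, Jasper 16.
The switch changes the winner from Claremont to Jasper.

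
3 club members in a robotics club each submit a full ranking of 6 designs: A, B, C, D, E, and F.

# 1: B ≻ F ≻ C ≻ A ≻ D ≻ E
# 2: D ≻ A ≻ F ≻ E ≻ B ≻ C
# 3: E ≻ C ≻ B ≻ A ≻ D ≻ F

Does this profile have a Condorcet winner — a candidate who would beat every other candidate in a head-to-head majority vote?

Head-to-head results (3 voters total):
A vs B: B wins 2–1.
A vs C: C wins 2–1.
A vs D: A wins 2–1.
A vs E: A wins 2–1.
A vs F: A wins 2–1.
B vs C: B wins 2–1.
B vs D: B wins 2–1.
B vs E: E wins 2–1.
B vs F: B wins 2–1.
C vs D: C wins 2–1.
C vs E: E wins 2–1.
C vs F: F wins 2–1.
D vs E: D wins 2–1.
D vs F: D wins 2–1.
E vs F: F wins 2–1.
No candidate beats all others: A beats E beats B beats A, a majority cycle.

No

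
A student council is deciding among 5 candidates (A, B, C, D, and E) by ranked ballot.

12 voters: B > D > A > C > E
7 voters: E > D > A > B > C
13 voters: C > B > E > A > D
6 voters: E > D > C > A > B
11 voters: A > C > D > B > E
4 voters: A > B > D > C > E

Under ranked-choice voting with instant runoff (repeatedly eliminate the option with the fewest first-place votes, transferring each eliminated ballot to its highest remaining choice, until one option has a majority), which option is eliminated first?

Round 1: A 15, C 13, E 13, B 12, D 0. D has the fewest and is eliminated.
Round 2: A 15, C 13, E 13, B 12. B has the fewest and is eliminated.
Round 3: A 27, C 13, E 13. A has a majority.

D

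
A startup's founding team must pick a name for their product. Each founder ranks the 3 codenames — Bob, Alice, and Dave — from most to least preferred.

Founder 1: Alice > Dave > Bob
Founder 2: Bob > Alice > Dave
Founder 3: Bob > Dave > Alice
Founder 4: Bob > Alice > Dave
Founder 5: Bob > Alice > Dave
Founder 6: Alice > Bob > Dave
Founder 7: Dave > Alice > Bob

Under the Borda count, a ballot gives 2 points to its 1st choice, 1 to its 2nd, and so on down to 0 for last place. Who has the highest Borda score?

Bob

Borda scores:
  Bob: 0 + 2 + 2 + 2 + 2 + 1 + 0 = 9
  Alice: 2 + 1 + 0 + 1 + 1 + 2 + 1 = 8
  Dave: 1 + 0 + 1 + 0 + 0 + 0 + 2 = 4
Bob has the highest total.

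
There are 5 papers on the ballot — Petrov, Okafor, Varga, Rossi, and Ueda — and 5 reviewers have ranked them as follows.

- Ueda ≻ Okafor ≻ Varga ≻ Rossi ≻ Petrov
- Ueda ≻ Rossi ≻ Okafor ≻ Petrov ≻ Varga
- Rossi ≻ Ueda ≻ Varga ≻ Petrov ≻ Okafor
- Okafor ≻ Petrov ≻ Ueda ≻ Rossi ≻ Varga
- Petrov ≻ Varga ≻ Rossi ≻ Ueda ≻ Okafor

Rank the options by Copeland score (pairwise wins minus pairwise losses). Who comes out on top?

Ueda

Pairwise results:
  Petrov vs Okafor: Okafor wins 3–2.
  Petrov vs Varga: Petrov wins 3–2.
  Petrov vs Rossi: Rossi wins 3–2.
  Petrov vs Ueda: Ueda wins 3–2.
  Okafor vs Varga: Okafor wins 3–2.
  Okafor vs Rossi: Rossi wins 3–2.
  Okafor vs Ueda: Ueda wins 4–1.
  Varga vs Rossi: Rossi wins 3–2.
  Varga vs Ueda: Ueda wins 4–1.
  Rossi vs Ueda: Ueda wins 3–2.
Copeland scores (wins − losses):
  Petrov: 1 − 3 = -2
  Okafor: 2 − 2 = 0
  Varga: 0 − 4 = -4
  Rossi: 3 − 1 = 2
  Ueda: 4 − 0 = 4
Ueda has the best Copeland score.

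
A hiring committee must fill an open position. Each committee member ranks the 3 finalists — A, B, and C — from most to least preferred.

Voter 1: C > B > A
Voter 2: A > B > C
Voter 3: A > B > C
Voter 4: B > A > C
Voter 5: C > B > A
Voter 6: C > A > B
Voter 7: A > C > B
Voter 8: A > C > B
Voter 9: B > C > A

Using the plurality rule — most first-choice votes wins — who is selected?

First-place vote totals:
  A: 4
  B: 2
  C: 3
A has the most first-place votes.

A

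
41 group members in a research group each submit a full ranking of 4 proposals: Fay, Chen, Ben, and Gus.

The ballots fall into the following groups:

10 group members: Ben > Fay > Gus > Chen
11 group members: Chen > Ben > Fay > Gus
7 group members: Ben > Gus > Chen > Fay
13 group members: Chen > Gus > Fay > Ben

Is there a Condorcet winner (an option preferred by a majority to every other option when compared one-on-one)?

Head-to-head results (41 voters total):
Fay vs Chen: Chen wins 31–10.
Fay vs Ben: Ben wins 28–13.
Fay vs Gus: Fay wins 21–20.
Chen vs Ben: Chen wins 24–17.
Chen vs Gus: Chen wins 24–17.
Ben vs Gus: Ben wins 28–13.
Chen beats each rival — Fay (31–10), Ben (24–17), Gus (24–17) — so Chen is the Condorcet winner.

Yes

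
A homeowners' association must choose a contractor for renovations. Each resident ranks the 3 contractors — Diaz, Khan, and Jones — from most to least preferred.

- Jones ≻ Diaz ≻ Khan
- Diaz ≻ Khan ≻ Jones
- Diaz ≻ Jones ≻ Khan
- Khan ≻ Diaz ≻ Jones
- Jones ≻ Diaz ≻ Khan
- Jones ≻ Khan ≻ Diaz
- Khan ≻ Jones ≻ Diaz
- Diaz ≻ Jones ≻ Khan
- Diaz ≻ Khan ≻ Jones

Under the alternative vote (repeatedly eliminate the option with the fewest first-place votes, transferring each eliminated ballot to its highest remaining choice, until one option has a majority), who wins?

Diaz

Round 1: Diaz 4, Jones 3, Khan 2. Khan has the fewest and is eliminated.
Round 2: Diaz 5, Jones 4. Diaz has a majority.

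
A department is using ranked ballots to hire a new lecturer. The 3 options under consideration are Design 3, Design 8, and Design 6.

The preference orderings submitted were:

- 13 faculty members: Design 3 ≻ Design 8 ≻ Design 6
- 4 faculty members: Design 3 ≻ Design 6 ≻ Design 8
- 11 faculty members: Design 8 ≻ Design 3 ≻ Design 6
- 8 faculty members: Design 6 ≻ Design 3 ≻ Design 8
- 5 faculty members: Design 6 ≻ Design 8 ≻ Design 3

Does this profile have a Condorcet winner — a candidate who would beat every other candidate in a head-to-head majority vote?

Yes

Head-to-head results (41 voters total):
Design 3 vs Design 8: Design 3 wins 25–16.
Design 3 vs Design 6: Design 3 wins 28–13.
Design 8 vs Design 6: Design 8 wins 24–17.
Design 3 beats each rival — Design 8 (25–16), Design 6 (28–13) — so Design 3 is the Condorcet winner.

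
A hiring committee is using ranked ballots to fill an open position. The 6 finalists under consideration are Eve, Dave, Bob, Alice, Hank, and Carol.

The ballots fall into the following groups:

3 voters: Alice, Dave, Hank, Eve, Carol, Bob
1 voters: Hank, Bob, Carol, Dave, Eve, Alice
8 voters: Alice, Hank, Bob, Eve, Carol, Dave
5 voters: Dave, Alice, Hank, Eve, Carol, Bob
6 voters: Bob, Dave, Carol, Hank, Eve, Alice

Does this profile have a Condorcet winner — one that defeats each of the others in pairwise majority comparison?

No

Head-to-head results (23 voters total):
Eve vs Dave: Dave wins 15–8.
Eve vs Bob: Bob wins 15–8.
Eve vs Alice: Alice wins 16–7.
Eve vs Hank: Hank wins 23–0.
Eve vs Carol: Eve wins 16–7.
Dave vs Bob: Bob wins 15–8.
Dave vs Alice: Dave wins 12–11.
Dave vs Hank: Dave wins 14–9.
Dave vs Carol: Dave wins 14–9.
Bob vs Alice: Alice wins 16–7.
Bob vs Hank: Hank wins 17–6.
Bob vs Carol: Bob wins 15–8.
Alice vs Hank: Alice wins 16–7.
Alice vs Carol: Alice wins 16–7.
Hank vs Carol: Hank wins 17–6.
No candidate beats all others: Dave beats Alice beats Bob beats Dave, a majority cycle.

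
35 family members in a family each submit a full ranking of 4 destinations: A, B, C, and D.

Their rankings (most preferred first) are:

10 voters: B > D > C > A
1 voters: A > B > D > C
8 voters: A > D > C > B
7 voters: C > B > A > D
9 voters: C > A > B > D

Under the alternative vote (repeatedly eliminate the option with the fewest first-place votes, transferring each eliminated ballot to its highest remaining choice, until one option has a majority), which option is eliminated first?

Round 1: C 16, B 10, A 9, D 0. D has the fewest and is eliminated.
Round 2: C 16, B 10, A 9. A has the fewest and is eliminated.
Round 3: C 24, B 11. C has a majority.

D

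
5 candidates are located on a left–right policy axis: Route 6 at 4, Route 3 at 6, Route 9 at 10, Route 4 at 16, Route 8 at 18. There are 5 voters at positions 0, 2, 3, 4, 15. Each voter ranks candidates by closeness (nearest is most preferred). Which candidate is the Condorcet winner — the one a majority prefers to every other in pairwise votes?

Route 6

With single-peaked preferences on a line, the Condorcet winner is the candidate closest to the median voter.
The median voter (position 3) is closest to Route 6 at 4.
Check: Route 6 vs Route 8 — voters closer to Route 6: 4 of 5.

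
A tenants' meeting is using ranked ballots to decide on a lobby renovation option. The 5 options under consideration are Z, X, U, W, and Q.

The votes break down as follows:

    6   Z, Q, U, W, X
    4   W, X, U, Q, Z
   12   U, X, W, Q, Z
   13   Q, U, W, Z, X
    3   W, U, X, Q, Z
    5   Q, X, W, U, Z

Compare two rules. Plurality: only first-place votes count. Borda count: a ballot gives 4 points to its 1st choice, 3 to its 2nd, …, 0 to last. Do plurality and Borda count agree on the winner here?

No

Plurality first-place counts: Z 6, X 0, U 12, W 7, Q 18 → Q.
Borda totals: Z 37, X 69, U 121, W 94, Q 109 → U.
The two rules disagree: plurality picks Q, Borda picks U.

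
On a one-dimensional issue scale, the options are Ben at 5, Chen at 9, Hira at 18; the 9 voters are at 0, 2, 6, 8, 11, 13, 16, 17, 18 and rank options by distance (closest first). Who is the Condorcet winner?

With single-peaked preferences on a line, the Condorcet winner is the candidate closest to the median voter.
The median voter (position 11) is closest to Chen at 9.
Check: Chen vs Hira — voters closer to Chen: 6 of 9.

Chen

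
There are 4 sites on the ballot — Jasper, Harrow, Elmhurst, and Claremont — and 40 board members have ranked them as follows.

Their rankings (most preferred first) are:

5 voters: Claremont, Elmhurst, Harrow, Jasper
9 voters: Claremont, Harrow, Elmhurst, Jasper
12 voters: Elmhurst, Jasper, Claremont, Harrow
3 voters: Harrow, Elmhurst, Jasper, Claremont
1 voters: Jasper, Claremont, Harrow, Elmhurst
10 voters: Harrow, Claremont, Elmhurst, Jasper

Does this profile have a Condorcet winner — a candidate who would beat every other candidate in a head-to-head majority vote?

Head-to-head results (40 voters total):
Jasper vs Harrow: Harrow wins 27–13.
Jasper vs Elmhurst: Elmhurst wins 39–1.
Jasper vs Claremont: Claremont wins 24–16.
Harrow vs Elmhurst: Harrow wins 23–17.
Harrow vs Claremont: Claremont wins 27–13.
Elmhurst vs Claremont: Claremont wins 25–15.
Claremont beats each rival — Jasper (24–16), Harrow (27–13), Elmhurst (25–15) — so Claremont is the Condorcet winner.

Yes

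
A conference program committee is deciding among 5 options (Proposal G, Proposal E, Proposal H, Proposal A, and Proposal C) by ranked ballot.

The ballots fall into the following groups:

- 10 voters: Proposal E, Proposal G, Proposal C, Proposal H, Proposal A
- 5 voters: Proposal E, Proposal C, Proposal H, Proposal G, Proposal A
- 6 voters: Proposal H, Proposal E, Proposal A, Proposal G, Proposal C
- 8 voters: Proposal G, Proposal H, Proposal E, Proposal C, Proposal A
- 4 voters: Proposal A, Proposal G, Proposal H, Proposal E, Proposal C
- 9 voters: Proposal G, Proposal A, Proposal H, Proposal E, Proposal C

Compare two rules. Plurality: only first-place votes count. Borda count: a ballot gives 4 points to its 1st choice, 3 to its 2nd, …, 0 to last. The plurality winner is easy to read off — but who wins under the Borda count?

Plurality first-place counts: Proposal G 17, Proposal E 15, Proposal H 6, Proposal A 4, Proposal C 0 → Proposal G.
Borda totals: Proposal G 121, Proposal E 107, Proposal H 94, Proposal A 55, Proposal C 43 → Proposal G.

Proposal G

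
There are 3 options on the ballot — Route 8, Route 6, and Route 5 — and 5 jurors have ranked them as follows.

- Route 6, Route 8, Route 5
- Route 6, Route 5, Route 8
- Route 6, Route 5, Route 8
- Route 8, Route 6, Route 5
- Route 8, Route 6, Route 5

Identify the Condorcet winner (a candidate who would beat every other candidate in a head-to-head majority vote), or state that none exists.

Head-to-head results (5 voters total):
Route 8 vs Route 6: Route 6 wins 3–2.
Route 8 vs Route 5: Route 8 wins 3–2.
Route 6 vs Route 5: Route 6 wins 5–0.
Route 6 beats each rival — Route 8 (3–2), Route 5 (5–0) — so Route 6 is the Condorcet winner.

Route 6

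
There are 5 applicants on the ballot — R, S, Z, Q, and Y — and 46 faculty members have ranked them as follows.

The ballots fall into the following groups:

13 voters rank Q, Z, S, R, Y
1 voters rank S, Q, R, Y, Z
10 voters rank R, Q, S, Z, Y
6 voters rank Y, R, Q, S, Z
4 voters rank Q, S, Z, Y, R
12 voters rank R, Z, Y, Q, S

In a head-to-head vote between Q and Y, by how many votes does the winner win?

Ballots ranking Q above Y: 13+1+10+4 = 28.
Ballots ranking Y above Q: 6+12 = 18.
Q wins 28–18, a margin of 10.

10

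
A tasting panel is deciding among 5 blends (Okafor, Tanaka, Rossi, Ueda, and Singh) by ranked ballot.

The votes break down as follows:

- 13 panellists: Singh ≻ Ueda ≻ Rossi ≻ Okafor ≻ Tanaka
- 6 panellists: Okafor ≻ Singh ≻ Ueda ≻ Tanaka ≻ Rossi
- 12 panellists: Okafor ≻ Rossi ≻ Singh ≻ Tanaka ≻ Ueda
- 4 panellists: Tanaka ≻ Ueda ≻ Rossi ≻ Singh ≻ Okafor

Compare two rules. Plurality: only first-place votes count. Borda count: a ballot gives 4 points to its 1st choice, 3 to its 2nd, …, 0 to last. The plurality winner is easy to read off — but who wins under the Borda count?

Singh

Plurality first-place counts: Okafor 18, Tanaka 4, Rossi 0, Ueda 0, Singh 13 → Okafor.
Borda totals: Okafor 85, Tanaka 34, Rossi 70, Ueda 63, Singh 98 → Singh.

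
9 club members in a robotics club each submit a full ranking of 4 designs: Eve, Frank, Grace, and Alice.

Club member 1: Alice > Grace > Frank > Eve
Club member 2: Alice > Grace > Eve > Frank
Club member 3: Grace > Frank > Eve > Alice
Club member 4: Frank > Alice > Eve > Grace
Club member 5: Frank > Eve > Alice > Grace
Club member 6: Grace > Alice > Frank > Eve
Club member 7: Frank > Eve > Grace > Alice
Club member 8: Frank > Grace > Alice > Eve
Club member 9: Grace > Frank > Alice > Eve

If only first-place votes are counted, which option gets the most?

Frank

First-place vote totals:
  Eve: 0
  Frank: 4
  Grace: 3
  Alice: 2
Frank has the most first-place votes.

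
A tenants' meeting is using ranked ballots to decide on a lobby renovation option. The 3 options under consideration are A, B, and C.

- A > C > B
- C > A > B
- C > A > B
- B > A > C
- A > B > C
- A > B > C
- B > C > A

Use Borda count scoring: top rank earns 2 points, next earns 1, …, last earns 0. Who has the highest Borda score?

Borda scores:
  A: 2 + 1 + 1 + 1 + 2 + 2 + 0 = 9
  B: 0 + 0 + 0 + 2 + 1 + 1 + 2 = 6
  C: 1 + 2 + 2 + 0 + 0 + 0 + 1 = 6
A has the highest total.

A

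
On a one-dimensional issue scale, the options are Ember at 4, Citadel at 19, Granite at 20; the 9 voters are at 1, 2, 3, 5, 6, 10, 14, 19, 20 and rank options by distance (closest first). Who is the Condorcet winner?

Ember

With single-peaked preferences on a line, the Condorcet winner is the candidate closest to the median voter.
The median voter (position 6) is closest to Ember at 4.
Check: Ember vs Citadel — voters closer to Ember: 6 of 9.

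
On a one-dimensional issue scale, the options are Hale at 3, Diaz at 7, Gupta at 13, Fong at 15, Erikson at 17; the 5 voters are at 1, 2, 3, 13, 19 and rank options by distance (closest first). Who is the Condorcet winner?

With single-peaked preferences on a line, the Condorcet winner is the candidate closest to the median voter.
The median voter (position 3) is closest to Hale at 3.
Check: Hale vs Diaz — voters closer to Hale: 3 of 5.

Hale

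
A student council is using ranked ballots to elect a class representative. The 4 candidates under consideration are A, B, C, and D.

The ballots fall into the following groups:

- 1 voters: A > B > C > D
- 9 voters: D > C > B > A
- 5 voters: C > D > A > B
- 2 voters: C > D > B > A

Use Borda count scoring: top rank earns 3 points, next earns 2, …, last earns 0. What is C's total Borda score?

40

Borda scores:
  A: 3 + 9·0 + 5·1 + 2·0 = 8
  B: 2 + 9·1 + 5·0 + 2·1 = 13
  C: 1 + 9·2 + 5·3 + 2·3 = 40
  D: 0 + 9·3 + 5·2 + 2·2 = 41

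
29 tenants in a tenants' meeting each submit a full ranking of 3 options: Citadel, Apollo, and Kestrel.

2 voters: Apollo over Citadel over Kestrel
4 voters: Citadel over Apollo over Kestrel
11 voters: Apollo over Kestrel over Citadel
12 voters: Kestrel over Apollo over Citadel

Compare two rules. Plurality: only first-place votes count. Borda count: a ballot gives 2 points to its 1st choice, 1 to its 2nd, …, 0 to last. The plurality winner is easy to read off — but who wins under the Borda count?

Apollo

Plurality first-place counts: Citadel 4, Apollo 13, Kestrel 12 → Apollo.
Borda totals: Citadel 10, Apollo 42, Kestrel 35 → Apollo.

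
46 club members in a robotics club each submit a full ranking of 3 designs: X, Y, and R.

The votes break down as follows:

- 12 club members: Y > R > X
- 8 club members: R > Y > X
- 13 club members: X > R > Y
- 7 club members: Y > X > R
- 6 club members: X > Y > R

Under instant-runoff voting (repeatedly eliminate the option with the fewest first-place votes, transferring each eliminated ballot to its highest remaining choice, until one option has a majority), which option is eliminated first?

R

Round 1: X 19, Y 19, R 8. R has the fewest and is eliminated.
Round 2: Y 27, X 19. Y has a majority.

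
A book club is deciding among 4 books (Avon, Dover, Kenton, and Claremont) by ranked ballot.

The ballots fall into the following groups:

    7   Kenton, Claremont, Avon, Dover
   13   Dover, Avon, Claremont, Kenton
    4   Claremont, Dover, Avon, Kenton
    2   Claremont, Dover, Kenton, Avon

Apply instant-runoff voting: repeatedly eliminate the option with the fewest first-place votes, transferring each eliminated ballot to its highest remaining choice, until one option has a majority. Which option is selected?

Dover

Round 1: Dover 13, Kenton 7, Claremont 6, Avon 0. Avon has the fewest and is eliminated.
Round 2: Dover 13, Kenton 7, Claremont 6. Claremont has the fewest and is eliminated.
Round 3: Dover 19, Kenton 7. Dover has a majority.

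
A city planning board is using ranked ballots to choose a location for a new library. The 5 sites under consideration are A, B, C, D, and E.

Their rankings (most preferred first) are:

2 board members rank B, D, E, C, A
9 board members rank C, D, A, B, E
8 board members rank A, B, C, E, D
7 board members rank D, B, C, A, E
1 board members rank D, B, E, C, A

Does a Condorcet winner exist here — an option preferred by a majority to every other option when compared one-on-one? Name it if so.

None — there is no Condorcet winner

Head-to-head results (27 voters total):
A vs B: A wins 17–10.
A vs C: C wins 19–8.
A vs D: D wins 19–8.
A vs E: A wins 24–3.
B vs C: B wins 18–9.
B vs D: D wins 17–10.
B vs E: B wins 27–0.
C vs D: C wins 17–10.
C vs E: C wins 24–3.
D vs E: D wins 19–8.
No candidate beats all others: A beats B beats C beats A, a majority cycle.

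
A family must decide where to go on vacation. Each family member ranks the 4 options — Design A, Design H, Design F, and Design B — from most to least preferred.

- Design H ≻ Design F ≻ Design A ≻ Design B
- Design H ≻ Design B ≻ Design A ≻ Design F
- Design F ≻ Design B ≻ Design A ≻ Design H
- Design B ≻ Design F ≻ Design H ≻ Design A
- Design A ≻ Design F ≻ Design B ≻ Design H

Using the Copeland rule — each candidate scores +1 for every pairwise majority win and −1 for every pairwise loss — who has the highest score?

Design F

Pairwise results:
  Design A vs Design H: Design H wins 3–2.
  Design A vs Design F: Design F wins 3–2.
  Design A vs Design B: Design B wins 3–2.
  Design H vs Design F: Design F wins 3–2.
  Design H vs Design B: Design B wins 3–2.
  Design F vs Design B: Design F wins 3–2.
Copeland scores (wins − losses):
  Design A: 0 − 3 = -3
  Design H: 1 − 2 = -1
  Design F: 3 − 0 = 3
  Design B: 2 − 1 = 1
Design F has the best Copeland score.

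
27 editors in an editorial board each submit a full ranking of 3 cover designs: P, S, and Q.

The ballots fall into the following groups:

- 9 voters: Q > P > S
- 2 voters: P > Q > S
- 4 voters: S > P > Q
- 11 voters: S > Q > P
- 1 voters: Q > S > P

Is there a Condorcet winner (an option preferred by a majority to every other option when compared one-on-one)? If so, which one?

Head-to-head results (27 voters total):
P vs S: S wins 16–11.
P vs Q: Q wins 21–6.
S vs Q: S wins 15–12.
S beats each rival — P (16–11), Q (15–12) — so S is the Condorcet winner.

S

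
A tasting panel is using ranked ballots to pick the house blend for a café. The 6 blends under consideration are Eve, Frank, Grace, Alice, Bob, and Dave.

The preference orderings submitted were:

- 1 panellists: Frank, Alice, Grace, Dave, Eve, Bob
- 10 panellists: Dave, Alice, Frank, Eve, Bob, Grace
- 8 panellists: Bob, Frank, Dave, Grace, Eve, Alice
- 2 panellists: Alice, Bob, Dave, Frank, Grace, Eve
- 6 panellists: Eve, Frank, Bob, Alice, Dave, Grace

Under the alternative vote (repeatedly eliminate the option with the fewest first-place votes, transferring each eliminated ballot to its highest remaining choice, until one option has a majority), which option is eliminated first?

Grace

Round 1: Dave 10, Bob 8, Eve 6, Alice 2, Frank 1, Grace 0. Grace has the fewest and is eliminated.
Round 2: Dave 10, Bob 8, Eve 6, Alice 2, Frank 1. Frank has the fewest and is eliminated.
Round 3: Dave 10, Bob 8, Eve 6, Alice 3. Alice has the fewest and is eliminated.
Round 4: Dave 11, Bob 10, Eve 6. Eve has the fewest and is eliminated.
Round 5: Bob 16, Dave 11. Bob has a majority.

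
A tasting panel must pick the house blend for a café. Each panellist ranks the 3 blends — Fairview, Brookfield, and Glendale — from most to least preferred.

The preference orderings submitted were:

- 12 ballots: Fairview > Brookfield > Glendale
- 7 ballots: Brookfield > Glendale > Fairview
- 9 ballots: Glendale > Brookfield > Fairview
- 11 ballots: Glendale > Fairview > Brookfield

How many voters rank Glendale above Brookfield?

Ballots ranking Glendale above Brookfield: 9+11 = 20.
Ballots ranking Brookfield above Glendale: 12+7 = 19.
So 20 of 39 voters prefer Glendale to Brookfield.

20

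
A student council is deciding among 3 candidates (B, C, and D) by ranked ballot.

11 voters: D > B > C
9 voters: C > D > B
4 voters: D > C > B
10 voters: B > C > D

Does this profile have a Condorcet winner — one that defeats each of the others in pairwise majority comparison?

Head-to-head results (34 voters total):
B vs C: B wins 21–13.
B vs D: D wins 24–10.
C vs D: C wins 19–15.
No candidate beats all others: B beats C beats D beats B, a majority cycle.

No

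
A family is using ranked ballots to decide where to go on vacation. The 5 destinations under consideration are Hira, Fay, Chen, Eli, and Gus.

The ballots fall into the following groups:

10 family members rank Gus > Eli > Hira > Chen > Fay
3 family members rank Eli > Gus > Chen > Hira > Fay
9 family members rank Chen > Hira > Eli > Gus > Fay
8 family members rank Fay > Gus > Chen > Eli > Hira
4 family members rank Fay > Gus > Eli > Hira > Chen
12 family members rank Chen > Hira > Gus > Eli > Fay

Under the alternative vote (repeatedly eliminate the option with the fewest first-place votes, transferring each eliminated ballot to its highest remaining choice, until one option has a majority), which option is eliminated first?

Hira

Round 1: Chen 21, Fay 12, Gus 10, Eli 3, Hira 0. Hira has the fewest and is eliminated.
Round 2: Chen 21, Fay 12, Gus 10, Eli 3. Eli has the fewest and is eliminated.
Round 3: Chen 21, Gus 13, Fay 12. Fay has the fewest and is eliminated.
Round 4: Gus 25, Chen 21. Gus has a majority.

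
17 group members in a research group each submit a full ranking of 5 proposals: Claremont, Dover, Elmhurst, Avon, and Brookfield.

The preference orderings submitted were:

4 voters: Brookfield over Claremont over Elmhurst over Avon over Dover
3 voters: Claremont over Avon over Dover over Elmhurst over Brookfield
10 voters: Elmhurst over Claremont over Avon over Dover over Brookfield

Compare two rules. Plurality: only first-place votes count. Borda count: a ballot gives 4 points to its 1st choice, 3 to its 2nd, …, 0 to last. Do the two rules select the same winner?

Plurality first-place counts: Claremont 3, Dover 0, Elmhurst 10, Avon 0, Brookfield 4 → Elmhurst.
Borda totals: Claremont 54, Dover 16, Elmhurst 51, Avon 33, Brookfield 16 → Claremont.
The two rules disagree: plurality picks Elmhurst, Borda picks Claremont.

No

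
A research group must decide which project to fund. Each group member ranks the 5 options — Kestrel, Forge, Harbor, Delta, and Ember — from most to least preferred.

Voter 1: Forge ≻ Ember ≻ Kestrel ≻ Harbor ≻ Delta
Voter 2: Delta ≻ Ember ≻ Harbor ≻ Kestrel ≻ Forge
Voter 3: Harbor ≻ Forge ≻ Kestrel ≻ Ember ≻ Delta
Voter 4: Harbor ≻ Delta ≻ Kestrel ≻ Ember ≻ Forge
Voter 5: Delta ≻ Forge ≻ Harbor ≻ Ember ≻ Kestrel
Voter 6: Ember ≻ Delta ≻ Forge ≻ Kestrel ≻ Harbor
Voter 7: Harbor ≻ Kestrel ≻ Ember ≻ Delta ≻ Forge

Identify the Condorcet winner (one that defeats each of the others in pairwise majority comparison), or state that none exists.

Head-to-head results (7 voters total):
Kestrel vs Forge: Forge wins 4–3.
Kestrel vs Harbor: Harbor wins 5–2.
Kestrel vs Delta: Delta wins 4–3.
Kestrel vs Ember: Ember wins 4–3.
Forge vs Harbor: Harbor wins 4–3.
Forge vs Delta: Delta wins 5–2.
Forge vs Ember: Ember wins 4–3.
Harbor vs Delta: Harbor wins 4–3.
Harbor vs Ember: Harbor wins 4–3.
Delta vs Ember: Ember wins 4–3.
Harbor beats each rival — Kestrel (5–2), Forge (4–3), Delta (4–3), Ember (4–3) — so Harbor is the Condorcet winner.

Harbor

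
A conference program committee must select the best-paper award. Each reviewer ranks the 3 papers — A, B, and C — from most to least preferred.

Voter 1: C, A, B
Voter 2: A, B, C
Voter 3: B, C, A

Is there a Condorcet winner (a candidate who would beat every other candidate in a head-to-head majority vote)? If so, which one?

None — there is no Condorcet winner

Head-to-head results (3 voters total):
A vs B: A wins 2–1.
A vs C: C wins 2–1.
B vs C: B wins 2–1.
No candidate beats all others: A beats B beats C beats A, a majority cycle.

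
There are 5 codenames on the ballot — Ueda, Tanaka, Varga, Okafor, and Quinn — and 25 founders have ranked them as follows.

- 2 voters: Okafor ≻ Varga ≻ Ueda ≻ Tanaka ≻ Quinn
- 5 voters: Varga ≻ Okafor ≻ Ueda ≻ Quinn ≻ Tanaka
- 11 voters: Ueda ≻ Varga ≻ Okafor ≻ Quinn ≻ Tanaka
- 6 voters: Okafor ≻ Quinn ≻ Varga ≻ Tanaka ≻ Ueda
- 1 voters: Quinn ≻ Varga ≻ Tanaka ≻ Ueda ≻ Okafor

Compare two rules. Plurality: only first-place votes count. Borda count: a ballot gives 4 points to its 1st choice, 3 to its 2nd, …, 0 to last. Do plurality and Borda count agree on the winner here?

No

Plurality first-place counts: Ueda 11, Tanaka 0, Varga 5, Okafor 8, Quinn 1 → Ueda.
Borda totals: Ueda 59, Tanaka 10, Varga 74, Okafor 69, Quinn 38 → Varga.
The two rules disagree: plurality picks Ueda, Borda picks Varga.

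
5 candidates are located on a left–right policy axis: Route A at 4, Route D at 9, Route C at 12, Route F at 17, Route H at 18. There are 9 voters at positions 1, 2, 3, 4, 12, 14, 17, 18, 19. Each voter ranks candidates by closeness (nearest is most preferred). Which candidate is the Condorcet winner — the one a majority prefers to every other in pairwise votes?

With single-peaked preferences on a line, the Condorcet winner is the candidate closest to the median voter.
The median voter (position 12) is closest to Route C at 12.
Check: Route C vs Route A — voters closer to Route C: 5 of 9.

Route C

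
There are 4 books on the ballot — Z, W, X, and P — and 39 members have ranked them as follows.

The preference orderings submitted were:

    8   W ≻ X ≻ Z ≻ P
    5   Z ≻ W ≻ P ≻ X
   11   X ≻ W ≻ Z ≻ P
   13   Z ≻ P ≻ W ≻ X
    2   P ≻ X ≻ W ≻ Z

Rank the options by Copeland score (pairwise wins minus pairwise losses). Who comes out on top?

W

Pairwise results:
  Z vs W: W wins 21–18.
  Z vs X: X wins 21–18.
  Z vs P: Z wins 37–2.
  W vs X: W wins 26–13.
  W vs P: W wins 24–15.
  X vs P: P wins 20–19.
Copeland scores (wins − losses):
  Z: 1 − 2 = -1
  W: 3 − 0 = 3
  X: 1 − 2 = -1
  P: 1 − 2 = -1
W has the best Copeland score.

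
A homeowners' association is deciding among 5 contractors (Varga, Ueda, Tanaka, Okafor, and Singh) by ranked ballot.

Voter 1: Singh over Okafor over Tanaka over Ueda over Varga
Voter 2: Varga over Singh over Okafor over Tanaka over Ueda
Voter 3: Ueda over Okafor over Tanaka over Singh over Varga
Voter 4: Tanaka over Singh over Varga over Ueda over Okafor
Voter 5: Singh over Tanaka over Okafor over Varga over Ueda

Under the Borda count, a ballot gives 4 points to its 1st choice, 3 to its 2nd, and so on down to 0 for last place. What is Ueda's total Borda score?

6

Borda scores:
  Varga: 0 + 4 + 0 + 2 + 1 = 7
  Ueda: 1 + 0 + 4 + 1 + 0 = 6
  Tanaka: 2 + 1 + 2 + 4 + 3 = 12
  Okafor: 3 + 2 + 3 + 0 + 2 = 10
  Singh: 4 + 3 + 1 + 3 + 4 = 15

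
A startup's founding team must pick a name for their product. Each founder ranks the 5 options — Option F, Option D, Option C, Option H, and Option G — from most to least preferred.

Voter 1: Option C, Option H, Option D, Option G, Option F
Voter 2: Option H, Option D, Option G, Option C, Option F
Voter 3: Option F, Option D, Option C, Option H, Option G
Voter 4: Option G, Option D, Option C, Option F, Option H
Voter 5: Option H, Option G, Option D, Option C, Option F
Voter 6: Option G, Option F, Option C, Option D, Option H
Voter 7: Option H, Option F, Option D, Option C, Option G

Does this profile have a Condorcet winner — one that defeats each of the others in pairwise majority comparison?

No

Head-to-head results (7 voters total):
Option F vs Option D: Option D wins 4–3.
Option F vs Option C: Option C wins 4–3.
Option F vs Option H: Option H wins 4–3.
Option F vs Option G: Option G wins 5–2.
Option D vs Option C: Option D wins 5–2.
Option D vs Option H: Option H wins 4–3.
Option D vs Option G: Option D wins 4–3.
Option C vs Option H: Option C wins 4–3.
Option C vs Option G: Option G wins 4–3.
Option H vs Option G: Option H wins 5–2.
No candidate beats all others: Option D beats Option C beats Option H beats Option D, a majority cycle.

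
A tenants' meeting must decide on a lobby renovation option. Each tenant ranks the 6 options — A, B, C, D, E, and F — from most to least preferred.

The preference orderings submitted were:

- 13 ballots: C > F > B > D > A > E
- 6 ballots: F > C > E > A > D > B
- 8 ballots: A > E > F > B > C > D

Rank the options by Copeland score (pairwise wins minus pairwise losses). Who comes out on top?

Pairwise results:
  A vs B: A wins 14–13.
  A vs C: C wins 19–8.
  A vs D: A wins 14–13.
  A vs E: A wins 21–6.
  A vs F: F wins 19–8.
  B vs C: C wins 19–8.
  B vs D: B wins 21–6.
  B vs E: E wins 14–13.
  B vs F: F wins 27–0.
  C vs D: C wins 27–0.
  C vs E: C wins 19–8.
  C vs F: F wins 14–13.
  D vs E: E wins 14–13.
  D vs F: F wins 27–0.
  E vs F: F wins 19–8.
Copeland scores (wins − losses):
  A: 3 − 2 = 1
  B: 1 − 4 = -3
  C: 4 − 1 = 3
  D: 0 − 5 = -5
  E: 2 − 3 = -1
  F: 5 − 0 = 5
F has the best Copeland score.

F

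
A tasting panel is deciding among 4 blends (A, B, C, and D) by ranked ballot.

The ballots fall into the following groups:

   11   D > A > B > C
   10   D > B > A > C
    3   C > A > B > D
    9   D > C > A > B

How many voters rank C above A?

Ballots ranking C above A: 3+9 = 12.
Ballots ranking A above C: 11+10 = 21.
So 12 of 33 voters prefer C to A.

12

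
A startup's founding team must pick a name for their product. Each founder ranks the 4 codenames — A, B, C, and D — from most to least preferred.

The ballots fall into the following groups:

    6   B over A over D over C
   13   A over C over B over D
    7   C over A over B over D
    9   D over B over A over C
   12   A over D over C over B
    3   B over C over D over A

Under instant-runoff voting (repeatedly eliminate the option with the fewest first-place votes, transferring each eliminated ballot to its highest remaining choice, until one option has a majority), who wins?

Round 1: A 25, B 9, D 9, C 7. C has the fewest and is eliminated.
Round 2: A 32, B 9, D 9. A has a majority.

A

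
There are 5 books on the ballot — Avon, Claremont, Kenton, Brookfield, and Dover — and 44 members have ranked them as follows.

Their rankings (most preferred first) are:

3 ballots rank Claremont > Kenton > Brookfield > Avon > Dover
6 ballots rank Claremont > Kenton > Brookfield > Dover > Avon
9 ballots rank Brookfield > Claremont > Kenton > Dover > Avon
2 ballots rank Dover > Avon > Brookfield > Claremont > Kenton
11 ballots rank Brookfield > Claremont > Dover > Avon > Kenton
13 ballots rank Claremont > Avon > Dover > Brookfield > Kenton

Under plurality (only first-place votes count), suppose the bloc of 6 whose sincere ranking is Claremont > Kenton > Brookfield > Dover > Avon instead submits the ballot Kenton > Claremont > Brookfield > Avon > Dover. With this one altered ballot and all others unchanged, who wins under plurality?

Brookfield

First-place totals with the altered ballot: Avon 0, Claremont 16, Kenton 6, Brookfield 20, Dover 2.
The switch changes the winner from Claremont to Brookfield.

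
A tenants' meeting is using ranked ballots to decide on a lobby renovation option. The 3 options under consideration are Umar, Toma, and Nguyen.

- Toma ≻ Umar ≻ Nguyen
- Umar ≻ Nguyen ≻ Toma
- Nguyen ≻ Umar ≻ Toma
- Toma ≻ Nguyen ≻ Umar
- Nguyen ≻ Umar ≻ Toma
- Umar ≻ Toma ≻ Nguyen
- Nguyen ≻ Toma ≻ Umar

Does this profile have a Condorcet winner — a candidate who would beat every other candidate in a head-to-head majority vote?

Head-to-head results (7 voters total):
Umar vs Toma: Umar wins 4–3.
Umar vs Nguyen: Nguyen wins 4–3.
Toma vs Nguyen: Nguyen wins 4–3.
Nguyen beats each rival — Umar (4–3), Toma (4–3) — so Nguyen is the Condorcet winner.

Yes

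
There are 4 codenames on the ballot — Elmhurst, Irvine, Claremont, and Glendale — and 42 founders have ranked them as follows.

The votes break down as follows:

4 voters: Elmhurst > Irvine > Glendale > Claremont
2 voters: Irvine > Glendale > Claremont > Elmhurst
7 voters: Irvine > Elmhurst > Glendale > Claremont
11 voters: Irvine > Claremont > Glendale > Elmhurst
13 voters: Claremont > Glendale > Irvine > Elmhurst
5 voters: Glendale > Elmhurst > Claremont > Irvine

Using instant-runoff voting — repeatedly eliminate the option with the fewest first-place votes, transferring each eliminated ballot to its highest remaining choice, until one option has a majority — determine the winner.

Round 1: Irvine 20, Claremont 13, Glendale 5, Elmhurst 4. Elmhurst has the fewest and is eliminated.
Round 2: Irvine 24, Claremont 13, Glendale 5. Irvine has a majority.

Irvine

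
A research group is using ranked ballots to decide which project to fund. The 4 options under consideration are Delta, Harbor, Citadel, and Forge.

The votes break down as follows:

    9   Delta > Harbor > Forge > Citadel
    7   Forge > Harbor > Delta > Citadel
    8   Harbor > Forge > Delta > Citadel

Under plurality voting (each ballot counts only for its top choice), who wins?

Delta

First-place vote totals:
  Delta: 9
  Harbor: 8
  Citadel: 0
  Forge: 7
Delta has the most first-place votes.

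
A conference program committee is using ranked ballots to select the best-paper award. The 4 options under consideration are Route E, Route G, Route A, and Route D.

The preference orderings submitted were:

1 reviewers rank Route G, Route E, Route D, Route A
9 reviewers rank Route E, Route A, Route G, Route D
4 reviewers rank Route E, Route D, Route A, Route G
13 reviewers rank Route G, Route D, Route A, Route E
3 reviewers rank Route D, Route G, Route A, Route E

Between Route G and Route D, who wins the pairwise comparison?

Ballots ranking Route G above Route D: 1+9+13 = 23.
Ballots ranking Route D above Route G: 4+3 = 7.
Route G wins the head-to-head, 23–7.

Route G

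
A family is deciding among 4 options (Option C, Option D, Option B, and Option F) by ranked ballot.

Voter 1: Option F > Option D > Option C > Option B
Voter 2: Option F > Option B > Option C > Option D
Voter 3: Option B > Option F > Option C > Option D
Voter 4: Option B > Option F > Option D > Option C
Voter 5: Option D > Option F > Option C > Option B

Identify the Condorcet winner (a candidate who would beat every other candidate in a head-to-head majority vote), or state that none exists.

Option F

Head-to-head results (5 voters total):
Option C vs Option D: Option D wins 3–2.
Option C vs Option B: Option B wins 3–2.
Option C vs Option F: Option F wins 5–0.
Option D vs Option B: Option B wins 3–2.
Option D vs Option F: Option F wins 4–1.
Option B vs Option F: Option F wins 3–2.
Option F beats each rival — Option C (5–0), Option D (4–1), Option B (3–2) — so Option F is the Condorcet winner.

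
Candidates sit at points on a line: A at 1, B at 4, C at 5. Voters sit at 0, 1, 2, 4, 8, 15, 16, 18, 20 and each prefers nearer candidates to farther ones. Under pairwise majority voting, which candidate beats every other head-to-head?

C

With single-peaked preferences on a line, the Condorcet winner is the candidate closest to the median voter.
The median voter (position 8) is closest to C at 5.
Check: C vs B — voters closer to C: 5 of 9.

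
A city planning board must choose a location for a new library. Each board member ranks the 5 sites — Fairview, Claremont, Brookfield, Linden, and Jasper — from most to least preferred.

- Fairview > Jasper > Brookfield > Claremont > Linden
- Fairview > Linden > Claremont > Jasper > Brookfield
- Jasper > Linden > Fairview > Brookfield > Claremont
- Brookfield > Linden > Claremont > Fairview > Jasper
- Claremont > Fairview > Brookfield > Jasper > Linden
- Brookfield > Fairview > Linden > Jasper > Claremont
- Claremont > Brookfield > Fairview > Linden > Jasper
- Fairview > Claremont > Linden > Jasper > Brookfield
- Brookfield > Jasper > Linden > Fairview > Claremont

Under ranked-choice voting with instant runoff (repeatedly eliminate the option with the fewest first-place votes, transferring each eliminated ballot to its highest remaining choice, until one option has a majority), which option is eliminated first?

Linden

Round 1: Fairview 3, Brookfield 3, Claremont 2, Jasper 1, Linden 0. Linden has the fewest and is eliminated.
Round 2: Fairview 3, Brookfield 3, Claremont 2, Jasper 1. Jasper has the fewest and is eliminated.
Round 3: Fairview 4, Brookfield 3, Claremont 2. Claremont has the fewest and is eliminated.
Round 4: Fairview 5, Brookfield 4. Fairview has a majority.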